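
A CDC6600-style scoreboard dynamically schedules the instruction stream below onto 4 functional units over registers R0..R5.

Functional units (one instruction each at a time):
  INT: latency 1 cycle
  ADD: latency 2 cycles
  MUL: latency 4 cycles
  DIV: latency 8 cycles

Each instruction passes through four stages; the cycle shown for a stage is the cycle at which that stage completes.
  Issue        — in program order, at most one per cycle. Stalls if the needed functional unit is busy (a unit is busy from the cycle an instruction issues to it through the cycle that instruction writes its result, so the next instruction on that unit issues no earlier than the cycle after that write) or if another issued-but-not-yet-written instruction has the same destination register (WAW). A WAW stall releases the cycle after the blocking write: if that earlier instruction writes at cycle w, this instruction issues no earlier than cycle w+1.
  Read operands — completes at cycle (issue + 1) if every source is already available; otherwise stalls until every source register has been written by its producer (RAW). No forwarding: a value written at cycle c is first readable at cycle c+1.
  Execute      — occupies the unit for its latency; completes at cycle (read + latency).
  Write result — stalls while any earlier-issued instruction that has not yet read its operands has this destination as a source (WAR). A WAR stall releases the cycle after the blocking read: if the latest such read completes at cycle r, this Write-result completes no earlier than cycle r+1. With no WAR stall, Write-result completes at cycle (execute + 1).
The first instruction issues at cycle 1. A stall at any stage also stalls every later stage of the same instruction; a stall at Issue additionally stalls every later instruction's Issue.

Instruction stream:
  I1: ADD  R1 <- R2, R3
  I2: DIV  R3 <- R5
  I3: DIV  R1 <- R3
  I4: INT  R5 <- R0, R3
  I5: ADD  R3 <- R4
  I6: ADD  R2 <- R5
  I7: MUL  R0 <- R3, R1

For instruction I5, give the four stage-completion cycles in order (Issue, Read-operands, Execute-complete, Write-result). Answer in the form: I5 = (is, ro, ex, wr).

I5 = (15, 16, 18, 19)

c1: I1→ADD
c2: I1 RO · I2→DIV
c3: I2 RO
c4: I1 EX
c5: I1 WR R1
c11: I2 EX
c12: I2 WR R3
c13: I3→DIV
c14: I3 RO · I4→INT
c15: I4 RO · I5→ADD
c16: I4 EX · I5 RO
c17: I4 WR R5
c18: I5 EX
c19: I5 WR R3
c20: I6→ADD
c21: I6 RO · I7→MUL
c22: I3 EX
c23: I3 WR R1 · I6 EX
c24: I6 WR R2 · I7 RO
c28: I7 EX
c29: I7 WR R0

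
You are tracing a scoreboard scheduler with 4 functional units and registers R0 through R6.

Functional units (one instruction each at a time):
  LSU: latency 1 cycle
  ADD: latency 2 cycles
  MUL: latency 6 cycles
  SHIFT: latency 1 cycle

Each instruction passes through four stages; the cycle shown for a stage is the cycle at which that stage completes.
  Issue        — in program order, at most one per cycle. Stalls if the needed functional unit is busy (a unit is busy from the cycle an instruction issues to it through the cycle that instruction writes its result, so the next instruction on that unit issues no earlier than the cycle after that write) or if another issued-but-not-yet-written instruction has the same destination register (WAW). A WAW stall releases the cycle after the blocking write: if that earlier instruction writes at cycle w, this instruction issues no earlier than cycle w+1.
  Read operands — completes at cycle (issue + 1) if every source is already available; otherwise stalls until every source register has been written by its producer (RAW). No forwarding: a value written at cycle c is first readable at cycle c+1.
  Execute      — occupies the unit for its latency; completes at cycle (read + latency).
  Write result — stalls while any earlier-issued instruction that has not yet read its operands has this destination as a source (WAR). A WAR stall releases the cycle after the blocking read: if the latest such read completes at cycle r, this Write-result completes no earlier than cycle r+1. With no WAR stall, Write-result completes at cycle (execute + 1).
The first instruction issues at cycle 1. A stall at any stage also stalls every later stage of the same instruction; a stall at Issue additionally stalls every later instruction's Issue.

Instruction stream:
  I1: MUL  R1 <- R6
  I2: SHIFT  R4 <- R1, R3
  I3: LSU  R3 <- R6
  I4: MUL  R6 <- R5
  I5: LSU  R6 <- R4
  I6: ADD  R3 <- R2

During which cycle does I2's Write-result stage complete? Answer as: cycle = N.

cycle = 12

  I1 | 1 | 2 | 8 | 9
  I2 | 2 | 10 | 11 | 12   RAW R1: wait I1 write@9
  I3 | 3 | 4 | 5 | 11   WAR R3: wait I2 read@10
  I4 | 10 | 11 | 17 | 18   struct: MUL busy until I1 writes@9
  I5 | 19 | 20 | 21 | 22   WAW R6: wait I4 write@18
  I6 | 20 | 21 | 23 | 24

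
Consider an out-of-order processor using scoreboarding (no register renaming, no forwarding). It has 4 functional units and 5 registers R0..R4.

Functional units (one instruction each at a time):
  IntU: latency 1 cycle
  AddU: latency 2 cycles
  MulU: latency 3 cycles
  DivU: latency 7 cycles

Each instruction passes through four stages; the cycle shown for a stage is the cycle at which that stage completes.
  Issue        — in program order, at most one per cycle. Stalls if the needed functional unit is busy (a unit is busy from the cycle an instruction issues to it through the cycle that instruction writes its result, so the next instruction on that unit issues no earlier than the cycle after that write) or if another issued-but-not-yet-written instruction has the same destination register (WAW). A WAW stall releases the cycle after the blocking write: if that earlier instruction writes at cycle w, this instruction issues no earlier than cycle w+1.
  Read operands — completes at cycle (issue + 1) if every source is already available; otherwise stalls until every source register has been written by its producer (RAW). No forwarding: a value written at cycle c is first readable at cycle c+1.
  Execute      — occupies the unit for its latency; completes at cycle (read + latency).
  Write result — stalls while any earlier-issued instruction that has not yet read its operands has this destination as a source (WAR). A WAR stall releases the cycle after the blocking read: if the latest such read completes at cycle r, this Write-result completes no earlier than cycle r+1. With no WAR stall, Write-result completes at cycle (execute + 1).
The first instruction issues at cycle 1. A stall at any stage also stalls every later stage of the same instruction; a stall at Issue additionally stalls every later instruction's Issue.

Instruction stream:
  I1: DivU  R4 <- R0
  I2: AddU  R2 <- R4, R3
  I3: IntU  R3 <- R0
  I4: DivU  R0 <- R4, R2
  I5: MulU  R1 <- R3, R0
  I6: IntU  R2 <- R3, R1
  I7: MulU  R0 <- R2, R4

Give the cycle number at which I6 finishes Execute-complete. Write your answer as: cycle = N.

cycle = 30

c1: I1 dispatched to DivU
c2: I1 operands ready · I2 dispatched to AddU
c3: I3 dispatched to IntU
c4: I3 operands ready
c5: I3 complete
c9: I1 complete
c10: R4←I1
c11: I2 operands ready · I4 dispatched to DivU
c12: R3←I3 · I5 dispatched to MulU
c13: I2 complete
c14: R2←I2
c15: I4 operands ready · I6 dispatched to IntU
c22: I4 complete
c23: R0←I4
c24: I5 operands ready
c27: I5 complete
c28: R1←I5
c29: I6 operands ready · I7 dispatched to MulU
c30: I6 complete
c31: R2←I6
c32: I7 operands ready
c35: I7 complete
c36: R0←I7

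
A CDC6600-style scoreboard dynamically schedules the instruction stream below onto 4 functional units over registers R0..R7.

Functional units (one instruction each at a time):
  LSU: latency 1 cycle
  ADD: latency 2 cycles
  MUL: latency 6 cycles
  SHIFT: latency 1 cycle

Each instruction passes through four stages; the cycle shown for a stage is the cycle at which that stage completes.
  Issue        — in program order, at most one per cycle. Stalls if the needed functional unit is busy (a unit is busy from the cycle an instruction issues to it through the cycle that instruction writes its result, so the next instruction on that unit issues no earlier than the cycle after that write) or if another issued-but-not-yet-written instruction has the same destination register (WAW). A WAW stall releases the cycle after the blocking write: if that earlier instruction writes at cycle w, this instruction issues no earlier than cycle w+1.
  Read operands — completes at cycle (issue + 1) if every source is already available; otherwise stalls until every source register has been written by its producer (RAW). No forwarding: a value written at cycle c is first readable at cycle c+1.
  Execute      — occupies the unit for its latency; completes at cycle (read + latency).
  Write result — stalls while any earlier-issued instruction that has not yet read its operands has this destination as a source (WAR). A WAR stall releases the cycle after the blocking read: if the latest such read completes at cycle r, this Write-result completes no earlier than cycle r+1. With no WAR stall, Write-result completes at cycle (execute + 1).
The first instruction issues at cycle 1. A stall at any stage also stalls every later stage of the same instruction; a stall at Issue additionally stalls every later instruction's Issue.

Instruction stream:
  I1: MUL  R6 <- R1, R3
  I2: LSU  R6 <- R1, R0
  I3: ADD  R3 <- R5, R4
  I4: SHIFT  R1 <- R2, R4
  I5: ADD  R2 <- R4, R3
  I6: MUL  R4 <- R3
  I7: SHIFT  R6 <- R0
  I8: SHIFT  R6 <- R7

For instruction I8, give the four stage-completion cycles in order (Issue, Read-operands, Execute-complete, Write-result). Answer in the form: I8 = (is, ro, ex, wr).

1) issue 1, read 2, done 8, write 9
2) issue 10, read 11, done 12, write 13  <WAW R6: wait I1 write@9>
3) issue 11, read 12, done 14, write 15
4) issue 12, read 13, done 14, write 15
5) issue 16, read 17, done 19, write 20  <struct: ADD busy until I3 writes@15>
6) issue 17, read 18, done 24, write 25
7) issue 18, read 19, done 20, write 21
8) issue 22, read 23, done 24, write 25  <struct: SHIFT busy until I7 writes@21>

I8 = (22, 23, 24, 25)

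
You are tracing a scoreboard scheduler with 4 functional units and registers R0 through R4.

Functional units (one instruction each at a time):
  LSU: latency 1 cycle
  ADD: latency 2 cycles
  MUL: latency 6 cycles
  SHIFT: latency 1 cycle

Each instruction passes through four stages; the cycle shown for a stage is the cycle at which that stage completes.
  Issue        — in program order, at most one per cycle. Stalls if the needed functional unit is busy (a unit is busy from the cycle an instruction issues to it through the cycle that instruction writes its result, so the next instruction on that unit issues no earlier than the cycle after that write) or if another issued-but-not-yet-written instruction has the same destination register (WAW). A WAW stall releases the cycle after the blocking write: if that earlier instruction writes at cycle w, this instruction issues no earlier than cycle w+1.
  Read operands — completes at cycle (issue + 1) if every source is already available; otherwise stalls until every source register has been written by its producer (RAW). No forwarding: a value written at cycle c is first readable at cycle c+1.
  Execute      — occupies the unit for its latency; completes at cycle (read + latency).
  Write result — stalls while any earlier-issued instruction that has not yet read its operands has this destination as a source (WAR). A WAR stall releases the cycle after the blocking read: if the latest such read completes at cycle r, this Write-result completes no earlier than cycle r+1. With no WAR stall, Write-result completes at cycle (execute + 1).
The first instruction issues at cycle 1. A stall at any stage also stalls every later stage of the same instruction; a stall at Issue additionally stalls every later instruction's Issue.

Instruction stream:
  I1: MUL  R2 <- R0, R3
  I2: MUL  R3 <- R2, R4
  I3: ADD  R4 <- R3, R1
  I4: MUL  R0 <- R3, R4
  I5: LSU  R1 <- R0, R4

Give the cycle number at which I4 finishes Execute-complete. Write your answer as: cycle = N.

cycle = 29

cycle 1: I1 issues→MUL
cycle 2: I1 reads
cycle 8: I1 exec-done
cycle 9: I1 writes R2
cycle 10: I2 issues→MUL
cycle 11: I2 reads; I3 issues→ADD
cycle 17: I2 exec-done
cycle 18: I2 writes R3
cycle 19: I3 reads; I4 issues→MUL
cycle 20: I5 issues→LSU
cycle 21: I3 exec-done
cycle 22: I3 writes R4
cycle 23: I4 reads
cycle 29: I4 exec-done
cycle 30: I4 writes R0
cycle 31: I5 reads
cycle 32: I5 exec-done
cycle 33: I5 writes R1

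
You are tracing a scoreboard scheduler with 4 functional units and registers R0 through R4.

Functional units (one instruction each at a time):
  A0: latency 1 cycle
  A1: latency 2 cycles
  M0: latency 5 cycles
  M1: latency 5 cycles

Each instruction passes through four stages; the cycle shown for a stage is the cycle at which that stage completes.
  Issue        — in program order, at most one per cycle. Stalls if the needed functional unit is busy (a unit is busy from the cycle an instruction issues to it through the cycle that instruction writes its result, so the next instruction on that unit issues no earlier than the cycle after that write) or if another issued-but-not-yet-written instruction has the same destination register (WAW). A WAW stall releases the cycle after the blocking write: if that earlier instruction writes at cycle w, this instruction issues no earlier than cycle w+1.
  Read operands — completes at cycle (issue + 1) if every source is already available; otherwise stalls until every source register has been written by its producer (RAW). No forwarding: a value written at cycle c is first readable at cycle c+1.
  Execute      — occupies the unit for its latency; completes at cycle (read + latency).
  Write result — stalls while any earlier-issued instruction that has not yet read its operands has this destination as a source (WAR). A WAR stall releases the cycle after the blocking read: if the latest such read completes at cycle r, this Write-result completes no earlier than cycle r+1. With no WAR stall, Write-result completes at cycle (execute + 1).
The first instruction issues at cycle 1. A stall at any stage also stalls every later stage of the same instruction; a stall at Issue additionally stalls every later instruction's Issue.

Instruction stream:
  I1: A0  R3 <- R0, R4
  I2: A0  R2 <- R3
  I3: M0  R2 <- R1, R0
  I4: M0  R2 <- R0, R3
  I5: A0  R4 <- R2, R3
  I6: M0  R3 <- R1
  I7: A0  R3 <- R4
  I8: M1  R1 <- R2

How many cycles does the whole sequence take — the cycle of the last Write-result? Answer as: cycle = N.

I1: IS=1 RO=2 EX=3 WR=4
I2: IS=5 RO=6 EX=7 WR=8  [struct: A0 busy until I1 writes@4]
I3: IS=9 RO=10 EX=15 WR=16  [WAW R2: wait I2 write@8]
I4: IS=17 RO=18 EX=23 WR=24  [struct: M0 busy until I3 writes@16]
I5: IS=18 RO=25 EX=26 WR=27  [RAW R2: wait I4 write@24]
I6: IS=25 RO=26 EX=31 WR=32  [struct: M0 busy until I4 writes@24]
I7: IS=33 RO=34 EX=35 WR=36  [WAW R3: wait I6 write@32]
I8: IS=34 RO=35 EX=40 WR=41

cycle = 41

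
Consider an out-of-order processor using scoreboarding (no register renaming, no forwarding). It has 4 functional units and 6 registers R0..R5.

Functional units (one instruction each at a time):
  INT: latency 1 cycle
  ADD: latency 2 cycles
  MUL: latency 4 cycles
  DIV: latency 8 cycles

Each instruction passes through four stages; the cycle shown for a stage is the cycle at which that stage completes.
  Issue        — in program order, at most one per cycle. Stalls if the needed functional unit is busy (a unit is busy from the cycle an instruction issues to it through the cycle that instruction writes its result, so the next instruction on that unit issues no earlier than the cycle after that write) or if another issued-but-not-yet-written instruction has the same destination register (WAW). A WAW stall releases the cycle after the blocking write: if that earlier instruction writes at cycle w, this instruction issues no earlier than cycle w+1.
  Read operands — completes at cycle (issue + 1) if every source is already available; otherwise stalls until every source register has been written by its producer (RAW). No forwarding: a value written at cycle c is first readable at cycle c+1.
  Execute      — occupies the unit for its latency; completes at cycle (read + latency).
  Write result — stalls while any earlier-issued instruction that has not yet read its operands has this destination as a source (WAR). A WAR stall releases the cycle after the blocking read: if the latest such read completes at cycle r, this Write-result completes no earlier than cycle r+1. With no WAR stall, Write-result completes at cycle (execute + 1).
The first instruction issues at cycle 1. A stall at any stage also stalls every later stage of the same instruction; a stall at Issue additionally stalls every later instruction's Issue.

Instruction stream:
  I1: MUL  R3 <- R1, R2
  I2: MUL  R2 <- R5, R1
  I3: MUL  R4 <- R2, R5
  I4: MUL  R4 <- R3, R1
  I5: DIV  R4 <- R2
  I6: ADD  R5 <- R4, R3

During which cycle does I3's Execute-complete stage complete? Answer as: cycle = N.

[1] I1 issues→MUL
[2] I1 reads
[6] I1 exec-done
[7] I1 writes R3
[8] I2 issues→MUL
[9] I2 reads
[13] I2 exec-done
[14] I2 writes R2
[15] I3 issues→MUL
[16] I3 reads
[20] I3 exec-done
[21] I3 writes R4
[22] I4 issues→MUL
[23] I4 reads
[27] I4 exec-done
[28] I4 writes R4
[29] I5 issues→DIV
[30] I5 reads · I6 issues→ADD
[38] I5 exec-done
[39] I5 writes R4
[40] I6 reads
[42] I6 exec-done
[43] I6 writes R5

cycle = 20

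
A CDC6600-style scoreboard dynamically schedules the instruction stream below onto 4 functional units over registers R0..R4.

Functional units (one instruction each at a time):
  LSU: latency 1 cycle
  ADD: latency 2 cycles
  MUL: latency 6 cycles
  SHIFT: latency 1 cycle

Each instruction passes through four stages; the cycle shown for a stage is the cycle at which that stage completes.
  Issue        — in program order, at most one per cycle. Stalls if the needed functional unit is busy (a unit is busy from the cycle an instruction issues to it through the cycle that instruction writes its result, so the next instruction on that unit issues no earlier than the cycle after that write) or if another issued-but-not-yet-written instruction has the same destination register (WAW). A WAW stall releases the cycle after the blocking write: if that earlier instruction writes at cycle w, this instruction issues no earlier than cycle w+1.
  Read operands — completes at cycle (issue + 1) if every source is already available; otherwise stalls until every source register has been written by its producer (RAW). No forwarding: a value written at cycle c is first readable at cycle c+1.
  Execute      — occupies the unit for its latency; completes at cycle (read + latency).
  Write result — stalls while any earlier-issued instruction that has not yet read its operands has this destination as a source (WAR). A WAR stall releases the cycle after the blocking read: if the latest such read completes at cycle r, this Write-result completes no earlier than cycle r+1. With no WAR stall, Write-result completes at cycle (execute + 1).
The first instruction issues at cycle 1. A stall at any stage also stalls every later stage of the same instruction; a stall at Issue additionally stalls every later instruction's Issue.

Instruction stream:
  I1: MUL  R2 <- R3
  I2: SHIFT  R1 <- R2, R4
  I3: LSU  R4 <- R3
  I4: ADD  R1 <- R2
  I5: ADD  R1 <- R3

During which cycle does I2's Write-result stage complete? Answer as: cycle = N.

[1] I1 issues→MUL
[2] I1 reads; I2 issues→SHIFT
[3] I3 issues→LSU
[4] I3 reads
[5] I3 exec-done
[8] I1 exec-done
[9] I1 writes R2
[10] I2 reads
[11] I2 exec-done; I3 writes R4
[12] I2 writes R1
[13] I4 issues→ADD
[14] I4 reads
[16] I4 exec-done
[17] I4 writes R1
[18] I5 issues→ADD
[19] I5 reads
[21] I5 exec-done
[22] I5 writes R1

cycle = 12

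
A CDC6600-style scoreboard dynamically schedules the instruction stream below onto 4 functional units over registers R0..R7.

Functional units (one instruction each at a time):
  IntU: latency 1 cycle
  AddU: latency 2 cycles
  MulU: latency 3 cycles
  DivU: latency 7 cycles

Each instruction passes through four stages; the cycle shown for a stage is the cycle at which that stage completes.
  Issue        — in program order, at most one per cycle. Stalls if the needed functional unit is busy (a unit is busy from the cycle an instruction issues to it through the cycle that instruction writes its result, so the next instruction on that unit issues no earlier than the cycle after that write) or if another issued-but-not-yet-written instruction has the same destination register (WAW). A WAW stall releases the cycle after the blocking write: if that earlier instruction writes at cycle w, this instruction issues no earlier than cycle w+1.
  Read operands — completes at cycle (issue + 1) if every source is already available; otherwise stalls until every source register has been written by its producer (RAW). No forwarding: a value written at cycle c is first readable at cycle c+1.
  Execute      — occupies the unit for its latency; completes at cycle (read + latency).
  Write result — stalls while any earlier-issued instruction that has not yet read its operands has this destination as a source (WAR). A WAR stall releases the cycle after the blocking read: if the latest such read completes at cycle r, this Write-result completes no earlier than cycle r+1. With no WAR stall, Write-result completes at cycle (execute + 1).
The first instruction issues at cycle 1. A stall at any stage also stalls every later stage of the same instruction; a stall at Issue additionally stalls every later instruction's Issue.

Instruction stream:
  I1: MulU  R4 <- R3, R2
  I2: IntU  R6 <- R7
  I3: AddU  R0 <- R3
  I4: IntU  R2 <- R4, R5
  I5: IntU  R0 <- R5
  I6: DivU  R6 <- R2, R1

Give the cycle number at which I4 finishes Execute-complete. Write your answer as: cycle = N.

[1] issue I1 (MulU)
[2] I1 read-ops · issue I2 (IntU)
[3] I2 read-ops · issue I3 (AddU)
[4] I2 finished on IntU · I3 read-ops
[5] I1 finished on MulU · I2→R6
[6] I1→R4 · I3 finished on AddU · issue I4 (IntU)
[7] I3→R0 · I4 read-ops
[8] I4 finished on IntU
[9] I4→R2
[10] issue I5 (IntU)
[11] I5 read-ops · issue I6 (DivU)
[12] I5 finished on IntU · I6 read-ops
[13] I5→R0
[19] I6 finished on DivU
[20] I6→R6

cycle = 8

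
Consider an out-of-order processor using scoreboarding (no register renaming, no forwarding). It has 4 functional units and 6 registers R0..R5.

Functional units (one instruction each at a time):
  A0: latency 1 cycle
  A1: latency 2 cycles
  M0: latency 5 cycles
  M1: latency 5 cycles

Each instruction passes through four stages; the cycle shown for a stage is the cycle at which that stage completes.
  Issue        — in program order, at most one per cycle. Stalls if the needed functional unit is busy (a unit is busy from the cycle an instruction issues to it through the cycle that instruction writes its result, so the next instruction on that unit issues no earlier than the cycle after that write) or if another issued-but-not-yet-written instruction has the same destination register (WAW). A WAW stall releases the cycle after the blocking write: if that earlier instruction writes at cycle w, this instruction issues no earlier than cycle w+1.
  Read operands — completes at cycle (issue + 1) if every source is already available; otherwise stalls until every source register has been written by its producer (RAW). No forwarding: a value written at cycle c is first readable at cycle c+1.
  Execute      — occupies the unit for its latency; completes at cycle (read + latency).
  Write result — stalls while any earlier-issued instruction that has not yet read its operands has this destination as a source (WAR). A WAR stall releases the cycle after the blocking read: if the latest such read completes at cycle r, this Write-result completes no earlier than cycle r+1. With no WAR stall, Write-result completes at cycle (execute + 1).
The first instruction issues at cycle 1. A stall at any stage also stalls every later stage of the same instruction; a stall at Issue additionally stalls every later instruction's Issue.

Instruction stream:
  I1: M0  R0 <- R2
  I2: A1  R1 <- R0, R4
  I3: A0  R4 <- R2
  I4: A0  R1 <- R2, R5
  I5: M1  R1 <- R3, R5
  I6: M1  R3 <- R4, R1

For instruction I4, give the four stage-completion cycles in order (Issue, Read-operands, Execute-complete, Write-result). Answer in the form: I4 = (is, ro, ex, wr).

[1] I1 dispatched to M0
[2] I1 operands ready | I2 dispatched to A1
[3] I3 dispatched to A0
[4] I3 operands ready
[5] I3 complete
[7] I1 complete
[8] R0←I1
[9] I2 operands ready
[10] R4←I3
[11] I2 complete
[12] R1←I2
[13] I4 dispatched to A0
[14] I4 operands ready
[15] I4 complete
[16] R1←I4
[17] I5 dispatched to M1
[18] I5 operands ready
[23] I5 complete
[24] R1←I5
[25] I6 dispatched to M1
[26] I6 operands ready
[31] I6 complete
[32] R3←I6

I4 = (13, 14, 15, 16)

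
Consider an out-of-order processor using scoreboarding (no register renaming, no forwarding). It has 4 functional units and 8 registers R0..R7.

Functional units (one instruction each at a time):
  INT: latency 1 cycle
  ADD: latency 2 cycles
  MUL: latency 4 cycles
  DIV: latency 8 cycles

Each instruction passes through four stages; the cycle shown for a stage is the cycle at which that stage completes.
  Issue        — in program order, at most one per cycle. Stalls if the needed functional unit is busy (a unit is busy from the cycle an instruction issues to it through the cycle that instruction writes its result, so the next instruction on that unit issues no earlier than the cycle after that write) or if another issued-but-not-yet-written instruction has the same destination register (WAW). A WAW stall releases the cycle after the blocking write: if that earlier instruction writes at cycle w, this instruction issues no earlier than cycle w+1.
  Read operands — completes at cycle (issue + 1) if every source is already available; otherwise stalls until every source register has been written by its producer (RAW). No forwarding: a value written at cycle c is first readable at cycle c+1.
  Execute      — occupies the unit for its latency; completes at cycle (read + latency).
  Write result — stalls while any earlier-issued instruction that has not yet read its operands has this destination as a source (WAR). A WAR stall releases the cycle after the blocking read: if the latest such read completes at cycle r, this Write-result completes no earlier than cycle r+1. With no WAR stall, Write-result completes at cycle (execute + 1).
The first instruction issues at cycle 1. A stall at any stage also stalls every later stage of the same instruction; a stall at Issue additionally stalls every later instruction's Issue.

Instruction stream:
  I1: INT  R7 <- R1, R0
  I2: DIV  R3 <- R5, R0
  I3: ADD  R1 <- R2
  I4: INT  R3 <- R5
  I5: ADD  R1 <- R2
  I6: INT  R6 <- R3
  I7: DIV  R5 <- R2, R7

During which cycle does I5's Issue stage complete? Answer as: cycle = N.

cycle = 14

I1  is:1  ro:2  ex:3  wr:4
I2  is:2  ro:3  ex:11  wr:12
I3  is:3  ro:4  ex:6  wr:7
I4  is:13  ro:14  ex:15  wr:16  — WAW R3: wait I2 write@12
I5  is:14  ro:15  ex:17  wr:18
I6  is:17  ro:18  ex:19  wr:20  — struct: INT busy until I4 writes@16
I7  is:18  ro:19  ex:27  wr:28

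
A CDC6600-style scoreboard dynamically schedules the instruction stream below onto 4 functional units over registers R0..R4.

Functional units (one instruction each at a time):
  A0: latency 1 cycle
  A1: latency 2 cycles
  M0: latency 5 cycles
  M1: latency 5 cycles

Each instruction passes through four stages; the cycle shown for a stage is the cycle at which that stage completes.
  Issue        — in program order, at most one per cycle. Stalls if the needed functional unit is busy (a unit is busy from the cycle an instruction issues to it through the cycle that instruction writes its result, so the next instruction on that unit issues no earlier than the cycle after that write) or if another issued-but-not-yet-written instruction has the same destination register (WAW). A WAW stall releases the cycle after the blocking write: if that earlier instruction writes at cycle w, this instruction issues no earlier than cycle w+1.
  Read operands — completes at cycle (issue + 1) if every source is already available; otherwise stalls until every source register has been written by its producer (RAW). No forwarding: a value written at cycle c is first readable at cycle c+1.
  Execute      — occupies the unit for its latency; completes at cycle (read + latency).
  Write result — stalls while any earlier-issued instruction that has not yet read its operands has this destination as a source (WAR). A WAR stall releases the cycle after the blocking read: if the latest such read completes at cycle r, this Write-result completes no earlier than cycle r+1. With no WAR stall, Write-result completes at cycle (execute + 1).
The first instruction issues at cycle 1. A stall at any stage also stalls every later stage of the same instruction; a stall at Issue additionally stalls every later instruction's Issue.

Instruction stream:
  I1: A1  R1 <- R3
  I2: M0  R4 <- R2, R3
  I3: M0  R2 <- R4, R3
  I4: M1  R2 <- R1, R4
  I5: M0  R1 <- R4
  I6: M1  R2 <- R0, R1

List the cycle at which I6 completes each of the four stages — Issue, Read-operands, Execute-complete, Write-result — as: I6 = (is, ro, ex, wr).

I6 = (26, 27, 32, 33)

I1  is:1  ro:2  ex:4  wr:5
I2  is:2  ro:3  ex:8  wr:9
I3  is:10  ro:11  ex:16  wr:17  — struct: M0 busy until I2 writes@9
I4  is:18  ro:19  ex:24  wr:25  — WAW R2: wait I3 write@17
I5  is:19  ro:20  ex:25  wr:26
I6  is:26  ro:27  ex:32  wr:33  — struct: M1 busy until I4 writes@25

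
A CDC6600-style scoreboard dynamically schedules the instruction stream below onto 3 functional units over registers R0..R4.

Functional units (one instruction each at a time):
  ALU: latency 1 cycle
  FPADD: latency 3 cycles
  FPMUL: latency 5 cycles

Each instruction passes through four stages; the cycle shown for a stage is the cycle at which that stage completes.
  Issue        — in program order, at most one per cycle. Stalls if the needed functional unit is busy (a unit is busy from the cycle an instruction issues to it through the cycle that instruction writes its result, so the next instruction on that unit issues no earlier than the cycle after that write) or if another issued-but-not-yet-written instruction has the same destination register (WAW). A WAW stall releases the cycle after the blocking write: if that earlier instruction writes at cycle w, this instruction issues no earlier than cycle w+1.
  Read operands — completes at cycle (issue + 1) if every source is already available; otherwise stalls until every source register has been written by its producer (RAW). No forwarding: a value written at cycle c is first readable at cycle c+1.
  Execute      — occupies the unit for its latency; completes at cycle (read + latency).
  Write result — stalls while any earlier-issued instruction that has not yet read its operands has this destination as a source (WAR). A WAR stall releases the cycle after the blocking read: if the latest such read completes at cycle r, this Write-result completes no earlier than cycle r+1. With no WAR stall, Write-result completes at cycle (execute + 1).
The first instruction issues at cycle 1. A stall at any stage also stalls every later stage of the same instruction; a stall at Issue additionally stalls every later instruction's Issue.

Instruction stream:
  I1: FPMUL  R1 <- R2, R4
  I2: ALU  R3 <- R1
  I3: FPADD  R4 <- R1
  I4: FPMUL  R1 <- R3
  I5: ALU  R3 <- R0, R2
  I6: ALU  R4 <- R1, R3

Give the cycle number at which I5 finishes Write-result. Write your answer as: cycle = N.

1) issue 1, read 2, done 7, write 8
2) issue 2, read 9, done 10, write 11  <RAW R1: wait I1 write@8>
3) issue 3, read 9, done 12, write 13  <RAW R1: wait I1 write@8>
4) issue 9, read 12, done 17, write 18  <struct: FPMUL busy until I1 writes@8 / RAW R3: wait I2 write@11>
5) issue 12, read 13, done 14, write 15  <struct: ALU busy until I2 writes@11>
6) issue 16, read 19, done 20, write 21  <struct: ALU busy until I5 writes@15 / RAW R1: wait I4 write@18>

cycle = 15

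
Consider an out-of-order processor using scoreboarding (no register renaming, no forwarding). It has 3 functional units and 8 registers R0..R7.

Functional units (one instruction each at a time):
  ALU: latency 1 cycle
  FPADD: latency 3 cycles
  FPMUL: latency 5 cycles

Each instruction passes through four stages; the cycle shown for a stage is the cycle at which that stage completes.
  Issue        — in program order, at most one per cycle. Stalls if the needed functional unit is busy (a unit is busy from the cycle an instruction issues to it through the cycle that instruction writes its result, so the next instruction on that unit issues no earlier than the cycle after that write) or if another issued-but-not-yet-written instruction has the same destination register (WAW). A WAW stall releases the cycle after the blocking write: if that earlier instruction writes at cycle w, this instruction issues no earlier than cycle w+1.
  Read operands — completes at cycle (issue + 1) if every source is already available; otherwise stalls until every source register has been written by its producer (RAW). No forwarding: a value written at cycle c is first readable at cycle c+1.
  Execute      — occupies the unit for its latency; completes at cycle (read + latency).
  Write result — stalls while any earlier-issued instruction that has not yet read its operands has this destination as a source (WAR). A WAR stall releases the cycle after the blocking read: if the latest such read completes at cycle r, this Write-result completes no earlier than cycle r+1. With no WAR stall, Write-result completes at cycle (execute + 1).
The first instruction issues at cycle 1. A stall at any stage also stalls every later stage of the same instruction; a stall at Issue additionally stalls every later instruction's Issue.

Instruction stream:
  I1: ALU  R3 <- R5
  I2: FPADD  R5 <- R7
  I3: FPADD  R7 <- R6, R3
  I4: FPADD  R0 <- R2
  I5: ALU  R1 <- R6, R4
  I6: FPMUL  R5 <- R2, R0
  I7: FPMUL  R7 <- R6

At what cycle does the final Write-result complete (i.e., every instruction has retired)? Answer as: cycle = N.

cycle = 34

  I1 | 1 | 2 | 3 | 4
  I2 | 2 | 3 | 6 | 7
  I3 | 8 | 9 | 12 | 13   struct: FPADD busy until I2 writes@7
  I4 | 14 | 15 | 18 | 19   struct: FPADD busy until I3 writes@13
  I5 | 15 | 16 | 17 | 18
  I6 | 16 | 20 | 25 | 26   RAW R0: wait I4 write@19
  I7 | 27 | 28 | 33 | 34   struct: FPMUL busy until I6 writes@26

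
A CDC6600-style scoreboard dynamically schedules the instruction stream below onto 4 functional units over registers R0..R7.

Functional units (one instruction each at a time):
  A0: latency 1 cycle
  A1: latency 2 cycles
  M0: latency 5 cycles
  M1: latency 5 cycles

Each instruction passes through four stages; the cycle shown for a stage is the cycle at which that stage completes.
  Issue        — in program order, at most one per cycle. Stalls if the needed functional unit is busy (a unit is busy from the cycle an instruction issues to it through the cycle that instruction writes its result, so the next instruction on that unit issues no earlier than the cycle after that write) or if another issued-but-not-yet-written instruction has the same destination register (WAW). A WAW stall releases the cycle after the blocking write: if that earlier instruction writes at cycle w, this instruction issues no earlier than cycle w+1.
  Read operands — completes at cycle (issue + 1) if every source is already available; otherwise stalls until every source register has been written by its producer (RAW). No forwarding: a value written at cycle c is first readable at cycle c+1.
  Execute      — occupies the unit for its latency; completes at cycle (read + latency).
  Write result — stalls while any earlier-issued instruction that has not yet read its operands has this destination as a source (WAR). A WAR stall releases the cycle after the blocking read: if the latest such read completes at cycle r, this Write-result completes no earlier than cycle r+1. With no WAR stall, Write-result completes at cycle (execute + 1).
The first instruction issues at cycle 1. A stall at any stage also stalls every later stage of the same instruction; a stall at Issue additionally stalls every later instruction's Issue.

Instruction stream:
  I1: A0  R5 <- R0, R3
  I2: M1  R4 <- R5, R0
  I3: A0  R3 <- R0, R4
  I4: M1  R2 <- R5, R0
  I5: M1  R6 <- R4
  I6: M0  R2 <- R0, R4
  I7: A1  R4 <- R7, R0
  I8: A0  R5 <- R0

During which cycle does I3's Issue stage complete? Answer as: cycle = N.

I1 -> (1, 2, 3, 4)
I2 -> (2, 5, 10, 11)  // RAW R5: wait I1 write@4
I3 -> (5, 12, 13, 14)  // struct: A0 busy until I1 writes@4, RAW R4: wait I2 write@11
I4 -> (12, 13, 18, 19)  // struct: M1 busy until I2 writes@11
I5 -> (20, 21, 26, 27)  // struct: M1 busy until I4 writes@19
I6 -> (21, 22, 27, 28)
I7 -> (22, 23, 25, 26)
I8 -> (23, 24, 25, 26)

cycle = 5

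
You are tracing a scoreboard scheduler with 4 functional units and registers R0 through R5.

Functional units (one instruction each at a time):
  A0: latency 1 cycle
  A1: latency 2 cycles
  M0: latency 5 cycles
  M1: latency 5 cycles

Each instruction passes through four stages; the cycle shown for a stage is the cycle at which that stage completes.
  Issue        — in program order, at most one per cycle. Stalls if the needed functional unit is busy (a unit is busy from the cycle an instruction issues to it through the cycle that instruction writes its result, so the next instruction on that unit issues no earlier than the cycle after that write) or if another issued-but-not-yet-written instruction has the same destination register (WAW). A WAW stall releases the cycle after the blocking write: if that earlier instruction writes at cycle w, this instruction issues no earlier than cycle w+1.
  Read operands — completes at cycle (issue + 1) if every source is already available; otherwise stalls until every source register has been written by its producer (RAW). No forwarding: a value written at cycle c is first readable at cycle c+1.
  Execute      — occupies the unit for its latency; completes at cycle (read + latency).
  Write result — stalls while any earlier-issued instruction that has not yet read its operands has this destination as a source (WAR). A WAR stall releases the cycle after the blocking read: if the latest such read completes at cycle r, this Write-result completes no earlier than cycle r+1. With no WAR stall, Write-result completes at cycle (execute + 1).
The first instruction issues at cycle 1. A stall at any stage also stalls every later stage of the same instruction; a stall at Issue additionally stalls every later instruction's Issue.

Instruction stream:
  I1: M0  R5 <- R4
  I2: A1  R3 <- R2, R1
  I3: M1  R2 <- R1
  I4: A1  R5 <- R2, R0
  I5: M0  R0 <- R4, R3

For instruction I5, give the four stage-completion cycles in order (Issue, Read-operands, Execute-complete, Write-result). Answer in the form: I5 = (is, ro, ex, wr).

I5 = (10, 11, 16, 17)

[I1] 1/2/7/8
[I2] 2/3/5/6
[I3] 3/4/9/10
[I4] 9/11/13/14  (WAW R5: wait I1 write@8; RAW R2: wait I3 write@10)
[I5] 10/11/16/17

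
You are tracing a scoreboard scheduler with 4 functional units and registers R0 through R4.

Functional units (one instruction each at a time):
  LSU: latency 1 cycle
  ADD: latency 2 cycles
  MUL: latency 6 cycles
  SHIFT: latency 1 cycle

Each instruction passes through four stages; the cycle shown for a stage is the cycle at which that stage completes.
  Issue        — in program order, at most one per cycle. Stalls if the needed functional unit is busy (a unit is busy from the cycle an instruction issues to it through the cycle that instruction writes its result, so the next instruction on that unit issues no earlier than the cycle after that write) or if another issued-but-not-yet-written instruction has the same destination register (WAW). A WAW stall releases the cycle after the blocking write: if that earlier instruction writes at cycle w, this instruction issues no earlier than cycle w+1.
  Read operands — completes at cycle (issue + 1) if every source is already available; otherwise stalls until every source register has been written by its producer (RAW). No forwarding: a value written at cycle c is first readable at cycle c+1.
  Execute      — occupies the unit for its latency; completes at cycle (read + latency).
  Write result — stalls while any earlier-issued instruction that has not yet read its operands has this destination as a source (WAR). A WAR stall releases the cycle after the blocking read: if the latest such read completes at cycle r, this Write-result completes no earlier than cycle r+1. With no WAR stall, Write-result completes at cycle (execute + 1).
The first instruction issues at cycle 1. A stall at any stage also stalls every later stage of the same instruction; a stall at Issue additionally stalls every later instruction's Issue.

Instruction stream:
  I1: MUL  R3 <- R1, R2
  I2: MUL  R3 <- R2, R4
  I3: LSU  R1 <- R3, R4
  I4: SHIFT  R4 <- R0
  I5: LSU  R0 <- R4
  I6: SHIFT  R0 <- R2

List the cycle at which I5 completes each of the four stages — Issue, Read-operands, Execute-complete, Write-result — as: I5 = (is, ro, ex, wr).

  I1 | 1 | 2 | 8 | 9
  I2 | 10 | 11 | 17 | 18   struct: MUL busy until I1 writes@9
  I3 | 11 | 19 | 20 | 21   RAW R3: wait I2 write@18
  I4 | 12 | 13 | 14 | 20   WAR R4: wait I3 read@19
  I5 | 22 | 23 | 24 | 25   struct: LSU busy until I3 writes@21
  I6 | 26 | 27 | 28 | 29   WAW R0: wait I5 write@25

I5 = (22, 23, 24, 25)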